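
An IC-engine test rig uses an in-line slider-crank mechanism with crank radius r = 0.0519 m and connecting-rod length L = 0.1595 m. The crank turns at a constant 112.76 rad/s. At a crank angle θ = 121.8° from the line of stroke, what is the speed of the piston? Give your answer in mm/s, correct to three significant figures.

ω = 112.8 rad/s
For an in-line slider-crank, x = r cosθ + √(L² − r² sin²θ), so v = −rω sinθ·[1 + r cosθ/√(L² − r² sin²θ)].
With r = 0.0519 m, L = 0.1595 m, θ = 121.8°: √(L² − r² sin²θ) = 0.15328 m.
v = −0.0519·112.8·0.84989·[1 + 0.0519·-0.52696/0.15328] = -4.0863 m/s.
|v| = 4.0863 m/s = 4086.3 mm/s.

4090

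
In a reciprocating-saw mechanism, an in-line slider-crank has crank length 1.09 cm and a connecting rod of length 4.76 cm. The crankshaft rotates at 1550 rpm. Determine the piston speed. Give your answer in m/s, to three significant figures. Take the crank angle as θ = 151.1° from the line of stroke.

0.683

ω = 2π·1550/60 = 162.3 rad/s
For an in-line slider-crank, x = r cosθ + √(L² − r² sin²θ), so v = −rω sinθ·[1 + r cosθ/√(L² − r² sin²θ)].
With r = 0.0109 m, L = 0.0476 m, θ = 151.1°: √(L² − r² sin²θ) = 0.047308 m.
v = −0.0109·162.3·0.48328·[1 + 0.0109·-0.87546/0.047308] = -0.68257 m/s.
|v| = 0.68257 m/s.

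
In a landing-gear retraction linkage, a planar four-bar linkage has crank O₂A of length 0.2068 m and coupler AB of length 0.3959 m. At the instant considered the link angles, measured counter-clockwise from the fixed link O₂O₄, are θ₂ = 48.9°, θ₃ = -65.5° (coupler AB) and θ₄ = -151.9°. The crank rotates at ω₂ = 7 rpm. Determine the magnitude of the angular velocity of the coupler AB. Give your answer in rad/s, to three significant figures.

ω₂ = 0.733 rad/s (from 7 rpm).
Differentiating the loop-closure r₂e^{iθ₂}+r₃e^{iθ₃}=r₁+r₄e^{iθ₄} gives r₂ω₂e^{iθ₂}+r₃ω₃e^{iθ₃}=r₄ω₄e^{iθ₄}.
Eliminating the other unknown: ω₃ = r₂ω₂ sin(θ₄−θ₂) / [r₃ sin(θ₃−θ₄)].
Numerator sine = +0.35511; denominator sine = +0.99803.
Result = 0.2068·0.733·(+0.35511) / (0.3959·(+0.99803)) = +0.13624 rad/s; magnitude 0.13624 rad/s.

0.136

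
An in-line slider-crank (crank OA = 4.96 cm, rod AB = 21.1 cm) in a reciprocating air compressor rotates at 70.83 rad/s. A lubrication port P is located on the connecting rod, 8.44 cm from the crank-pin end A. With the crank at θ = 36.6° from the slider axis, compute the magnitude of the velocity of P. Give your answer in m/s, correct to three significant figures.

2.82

ω = 70.83 rad/s.  Crank-pin speed |V_A| = rω = 3.5132 m/s, perpendicular to OA.
Rod angle: sinφ = −(r/L) sinθ ⇒ φ = -8.057°; ω_rod = −rω cosθ/√(L²−r²sin²θ) = -13.5 rad/s.
V_P = V_A + ω_rod × AP, with AP = 0.0844 m along the rod.
Components: V_Px = −rω sinθ − a·ω_rod·sinφ = -2.2543 m/s;  V_Py = rω cosθ + a·ω_rod·cosφ = +1.6923 m/s.
|V_P| = √(V_Px² + V_Py²) = 2.8188 m/s.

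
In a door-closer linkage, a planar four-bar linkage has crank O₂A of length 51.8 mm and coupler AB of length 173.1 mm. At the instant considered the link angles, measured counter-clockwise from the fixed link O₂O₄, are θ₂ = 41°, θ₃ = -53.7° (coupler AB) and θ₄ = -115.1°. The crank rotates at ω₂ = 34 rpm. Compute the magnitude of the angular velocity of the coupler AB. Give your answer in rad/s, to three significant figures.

ω₂ = 3.56 rad/s (from 34 rpm).
Differentiating the loop-closure r₂e^{iθ₂}+r₃e^{iθ₃}=r₁+r₄e^{iθ₄} gives r₂ω₂e^{iθ₂}+r₃ω₃e^{iθ₃}=r₄ω₄e^{iθ₄}.
Eliminating the other unknown: ω₃ = r₂ω₂ sin(θ₄−θ₂) / [r₃ sin(θ₃−θ₄)].
Numerator sine = -0.40514; denominator sine = +0.87798.
Result = 0.0518·3.56·(-0.40514) / (0.1731·(+0.87798)) = -0.49166 rad/s; magnitude 0.49166 rad/s.

0.492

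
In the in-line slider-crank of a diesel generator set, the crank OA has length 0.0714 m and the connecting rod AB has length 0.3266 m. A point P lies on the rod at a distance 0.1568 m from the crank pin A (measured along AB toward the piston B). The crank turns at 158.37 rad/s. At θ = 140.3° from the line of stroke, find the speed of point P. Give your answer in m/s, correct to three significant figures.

8.03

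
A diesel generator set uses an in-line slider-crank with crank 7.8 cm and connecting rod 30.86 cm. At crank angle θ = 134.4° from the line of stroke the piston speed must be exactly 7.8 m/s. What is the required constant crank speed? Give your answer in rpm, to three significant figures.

For an in-line slider-crank, |v_piston| = rω|sinθ|·[1 + r cosθ/√(L² − r² sin²θ)].
With r = 0.078 m, L = 0.3086 m, θ = 134.4°: the bracketed kinematic factor |dx/dθ| = 0.045709 m.
ω = v/|dx/dθ| = 7.8/0.045709 = 170.65 rad/s.
N = 60ω/(2π) = 1629.5 rpm.

1630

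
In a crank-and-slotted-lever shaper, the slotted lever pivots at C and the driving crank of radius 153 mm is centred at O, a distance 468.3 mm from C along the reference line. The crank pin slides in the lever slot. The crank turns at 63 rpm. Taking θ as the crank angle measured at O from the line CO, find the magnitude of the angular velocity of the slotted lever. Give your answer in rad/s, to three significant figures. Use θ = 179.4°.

3.20

ω = 6.597 rad/s (from 63 rpm).
Crank pin A relative to C: A = (d + r cosθ, r sinθ); lever angle φ = atan2(r sinθ, d + r cosθ).
Differentiating tanφ: φ̇ = rω(d cosθ + r)/(d² + r² + 2dr cosθ).
d² + r² + 2dr cosθ = |CA|² = 0.0994219 m²;  d cosθ + r = -0.31527 m.
|ω_lever| = |0.153·6.597·-0.31527| / 0.0994219 = 3.2009 rad/s.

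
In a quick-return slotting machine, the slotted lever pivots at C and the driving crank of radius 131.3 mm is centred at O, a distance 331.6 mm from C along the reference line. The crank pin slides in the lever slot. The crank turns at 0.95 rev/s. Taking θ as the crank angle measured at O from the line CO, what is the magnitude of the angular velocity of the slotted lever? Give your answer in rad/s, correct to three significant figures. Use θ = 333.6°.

ω = 5.969 rad/s (from 0.95 rev/s).
Crank pin A relative to C: A = (d + r cosθ, r sinθ); lever angle φ = atan2(r sinθ, d + r cosθ).
Differentiating tanφ: φ̇ = rω(d cosθ + r)/(d² + r² + 2dr cosθ).
d² + r² + 2dr cosθ = |CA|² = 0.205195 m²;  d cosθ + r = +0.42832 m.
|ω_lever| = |0.1313·5.969·+0.42832| / 0.205195 = 1.6359 rad/s.

1.64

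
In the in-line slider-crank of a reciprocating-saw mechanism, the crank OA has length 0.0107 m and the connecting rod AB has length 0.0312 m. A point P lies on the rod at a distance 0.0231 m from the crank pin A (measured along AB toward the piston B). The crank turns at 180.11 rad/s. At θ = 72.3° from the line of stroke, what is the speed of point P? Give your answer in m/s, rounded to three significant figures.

1.99

ω = 180.1 rad/s.  Crank-pin speed |V_A| = rω = 1.9272 m/s, perpendicular to OA.
Rod angle: sinφ = −(r/L) sinθ ⇒ φ = -19.069°; ω_rod = −rω cosθ/√(L²−r²sin²θ) = -19.87 rad/s.
V_P = V_A + ω_rod × AP, with AP = 0.0231 m along the rod.
Components: V_Px = −rω sinθ − a·ω_rod·sinφ = -1.9859 m/s;  V_Py = rω cosθ + a·ω_rod·cosφ = +0.15212 m/s.
|V_P| = √(V_Px² + V_Py²) = 1.9917 m/s.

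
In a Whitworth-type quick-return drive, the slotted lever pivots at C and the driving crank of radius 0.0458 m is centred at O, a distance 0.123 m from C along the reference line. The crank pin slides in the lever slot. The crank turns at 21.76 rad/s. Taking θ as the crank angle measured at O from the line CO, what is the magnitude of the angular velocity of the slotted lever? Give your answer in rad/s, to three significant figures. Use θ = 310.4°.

5.10

ω = 21.76 rad/s
Crank pin A relative to C: A = (d + r cosθ, r sinθ); lever angle φ = atan2(r sinθ, d + r cosθ).
Differentiating tanφ: φ̇ = rω(d cosθ + r)/(d² + r² + 2dr cosθ).
d² + r² + 2dr cosθ = |CA|² = 0.0245289 m²;  d cosθ + r = +0.12552 m.
|ω_lever| = |0.0458·21.76·+0.12552| / 0.0245289 = 5.0998 rad/s.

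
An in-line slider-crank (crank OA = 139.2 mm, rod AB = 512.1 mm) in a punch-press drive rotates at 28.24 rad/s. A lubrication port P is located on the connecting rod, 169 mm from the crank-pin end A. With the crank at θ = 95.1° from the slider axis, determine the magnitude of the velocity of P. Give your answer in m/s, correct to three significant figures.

3.89

ω = 28.24 rad/s.  Crank-pin speed |V_A| = rω = 3.931 m/s, perpendicular to OA.
Rod angle: sinφ = −(r/L) sinθ ⇒ φ = -15.709°; ω_rod = −rω cosθ/√(L²−r²sin²θ) = +0.70885 rad/s.
V_P = V_A + ω_rod × AP, with AP = 0.169 m along the rod.
Components: V_Px = −rω sinθ − a·ω_rod·sinφ = -3.883 m/s;  V_Py = rω cosθ + a·ω_rod·cosφ = -0.23412 m/s.
|V_P| = √(V_Px² + V_Py²) = 3.8901 m/s.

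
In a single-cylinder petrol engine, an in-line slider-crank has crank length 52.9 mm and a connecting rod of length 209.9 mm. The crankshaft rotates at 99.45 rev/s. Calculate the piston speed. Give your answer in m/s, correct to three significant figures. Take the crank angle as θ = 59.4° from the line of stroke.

ω = 2π·99.5 = 624.9 rad/s
For an in-line slider-crank, x = r cosθ + √(L² − r² sin²θ), so v = −rω sinθ·[1 + r cosθ/√(L² − r² sin²θ)].
With r = 0.0529 m, L = 0.2099 m, θ = 59.4°: √(L² − r² sin²θ) = 0.2049 m.
v = −0.0529·624.9·0.86074·[1 + 0.0529·0.50904/0.2049] = -32.191 m/s.
|v| = 32.191 m/s.

32.2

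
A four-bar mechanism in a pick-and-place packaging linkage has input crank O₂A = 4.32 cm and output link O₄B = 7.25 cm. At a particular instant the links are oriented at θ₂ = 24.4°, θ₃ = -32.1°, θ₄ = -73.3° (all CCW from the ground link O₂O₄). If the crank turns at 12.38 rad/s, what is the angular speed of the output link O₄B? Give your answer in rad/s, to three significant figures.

ω₂ = 12.38 rad/s
Differentiating the loop-closure r₂e^{iθ₂}+r₃e^{iθ₃}=r₁+r₄e^{iθ₄} gives r₂ω₂e^{iθ₂}+r₃ω₃e^{iθ₃}=r₄ω₄e^{iθ₄}.
Eliminating the other unknown: ω₄ = r₂ω₂ sin(θ₂−θ₃) / [r₄ sin(θ₄−θ₃)].
Numerator sine = +0.83389; denominator sine = -0.65869.
Result = 0.0432·12.38·(+0.83389) / (0.0725·(-0.65869)) = -9.3388 rad/s; magnitude 9.3388 rad/s.

9.34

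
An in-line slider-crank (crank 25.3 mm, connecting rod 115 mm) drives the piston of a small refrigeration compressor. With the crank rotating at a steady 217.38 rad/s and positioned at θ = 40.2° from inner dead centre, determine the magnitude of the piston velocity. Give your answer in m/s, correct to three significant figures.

4.15

ω = 217.4 rad/s
For an in-line slider-crank, x = r cosθ + √(L² − r² sin²θ), so v = −rω sinθ·[1 + r cosθ/√(L² − r² sin²θ)].
With r = 0.0253 m, L = 0.115 m, θ = 40.2°: √(L² − r² sin²θ) = 0.11383 m.
v = −0.0253·217.4·0.64546·[1 + 0.0253·0.76380/0.11383] = -4.1524 m/s.
|v| = 4.1524 m/s.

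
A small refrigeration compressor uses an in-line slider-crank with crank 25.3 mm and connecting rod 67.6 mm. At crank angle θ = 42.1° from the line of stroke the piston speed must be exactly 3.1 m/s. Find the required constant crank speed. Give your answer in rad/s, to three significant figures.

For an in-line slider-crank, |v_piston| = rω|sinθ|·[1 + r cosθ/√(L² − r² sin²θ)].
With r = 0.0253 m, L = 0.0676 m, θ = 42.1°: the bracketed kinematic factor |dx/dθ| = 0.021828 m.
ω = v/|dx/dθ| = 3.1/0.021828 = 142.02 rad/s.

142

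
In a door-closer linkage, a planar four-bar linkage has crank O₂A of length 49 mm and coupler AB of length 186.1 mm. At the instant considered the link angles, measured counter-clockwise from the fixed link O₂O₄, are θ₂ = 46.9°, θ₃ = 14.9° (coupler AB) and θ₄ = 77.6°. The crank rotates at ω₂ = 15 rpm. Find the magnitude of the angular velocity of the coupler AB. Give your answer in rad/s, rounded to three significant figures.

ω₂ = 1.571 rad/s (from 15 rpm).
Differentiating the loop-closure r₂e^{iθ₂}+r₃e^{iθ₃}=r₁+r₄e^{iθ₄} gives r₂ω₂e^{iθ₂}+r₃ω₃e^{iθ₃}=r₄ω₄e^{iθ₄}.
Eliminating the other unknown: ω₃ = r₂ω₂ sin(θ₄−θ₂) / [r₃ sin(θ₃−θ₄)].
Numerator sine = +0.51054; denominator sine = -0.88862.
Result = 0.049·1.571·(+0.51054) / (0.1861·(-0.88862)) = -0.23762 rad/s; magnitude 0.23762 rad/s.

0.238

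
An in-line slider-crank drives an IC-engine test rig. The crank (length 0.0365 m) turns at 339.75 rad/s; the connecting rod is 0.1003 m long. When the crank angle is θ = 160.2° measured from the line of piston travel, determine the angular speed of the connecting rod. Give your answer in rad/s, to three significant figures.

ω = 339.8 rad/s
The rod makes angle φ with the slider axis where L sinφ = r sinθ; differentiating, L cosφ·φ̇ = r ω cosθ.
L cosφ = √(L² − r² sin²θ) = 0.099535 m.
|ω_rod| = r ω |cosθ| / √(L² − r² sin²θ) = 0.0365·339.8·0.94088/0.099535 = 117.22 rad/s.

117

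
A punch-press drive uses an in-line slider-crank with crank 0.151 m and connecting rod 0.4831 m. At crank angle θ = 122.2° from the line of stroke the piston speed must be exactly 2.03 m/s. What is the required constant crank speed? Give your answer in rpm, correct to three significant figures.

183

For an in-line slider-crank, |v_piston| = rω|sinθ|·[1 + r cosθ/√(L² − r² sin²θ)].
With r = 0.151 m, L = 0.4831 m, θ = 122.2°: the bracketed kinematic factor |dx/dθ| = 0.10571 m.
ω = v/|dx/dθ| = 2.03/0.10571 = 19.204 rad/s.
N = 60ω/(2π) = 183.38 rpm.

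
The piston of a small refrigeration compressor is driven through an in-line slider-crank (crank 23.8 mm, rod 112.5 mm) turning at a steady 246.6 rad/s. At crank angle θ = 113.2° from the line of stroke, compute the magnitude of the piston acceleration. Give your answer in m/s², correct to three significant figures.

784

ω = 246.6 rad/s
x(θ) = r cosθ + √(L² − r² sin²θ); with ω constant, a = ω²·d²x/dθ².
d²x/dθ² = −r cosθ − r²(cos2θ)/√u − r⁴ sin²2θ/(4u^{3/2}),  u = L² − r² sin²θ = 0.0121777 m².
Substituting r = 0.0238 m, L = 0.1125 m, θ = 113.2°: d²x/dθ² = +0.012884 m.
a = ω²·d²x/dθ² = (246.6)²·(+0.012884) = +783.52 m/s²;  |a| = 783.52 m/s².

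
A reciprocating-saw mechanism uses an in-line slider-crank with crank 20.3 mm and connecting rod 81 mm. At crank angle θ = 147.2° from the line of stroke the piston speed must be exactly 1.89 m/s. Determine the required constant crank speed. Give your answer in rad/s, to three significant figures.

218

For an in-line slider-crank, |v_piston| = rω|sinθ|·[1 + r cosθ/√(L² − r² sin²θ)].
With r = 0.0203 m, L = 0.081 m, θ = 147.2°: the bracketed kinematic factor |dx/dθ| = 0.0086585 m.
ω = v/|dx/dθ| = 1.89/0.0086585 = 218.28 rad/s.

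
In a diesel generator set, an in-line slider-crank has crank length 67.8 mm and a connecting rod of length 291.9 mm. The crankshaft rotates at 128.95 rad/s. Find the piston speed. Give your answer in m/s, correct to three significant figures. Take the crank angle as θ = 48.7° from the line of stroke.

ω = 128.9 rad/s
For an in-line slider-crank, x = r cosθ + √(L² − r² sin²θ), so v = −rω sinθ·[1 + r cosθ/√(L² − r² sin²θ)].
With r = 0.0678 m, L = 0.2919 m, θ = 48.7°: √(L² − r² sin²θ) = 0.28742 m.
v = −0.0678·128.9·0.75126·[1 + 0.0678·0.66000/0.28742] = -7.5907 m/s.
|v| = 7.5907 m/s.

7.59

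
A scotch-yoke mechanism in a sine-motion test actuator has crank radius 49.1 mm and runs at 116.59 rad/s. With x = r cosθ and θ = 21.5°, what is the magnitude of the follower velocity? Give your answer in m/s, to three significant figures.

2.10

ω = 116.6 rad/s
x = r cosθ ⇒ ẋ = −rω sinθ.
|v| = rω|sinθ| = 0.0491·116.6·|sin 21.5°| = 2.0981 m/s.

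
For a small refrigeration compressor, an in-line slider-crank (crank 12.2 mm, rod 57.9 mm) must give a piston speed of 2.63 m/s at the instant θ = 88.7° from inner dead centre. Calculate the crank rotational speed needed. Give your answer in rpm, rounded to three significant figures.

For an in-line slider-crank, |v_piston| = rω|sinθ|·[1 + r cosθ/√(L² − r² sin²θ)].
With r = 0.0122 m, L = 0.0579 m, θ = 88.7°: the bracketed kinematic factor |dx/dθ| = 0.012257 m.
ω = v/|dx/dθ| = 2.63/0.012257 = 214.58 rad/s.
N = 60ω/(2π) = 2049.1 rpm.

2050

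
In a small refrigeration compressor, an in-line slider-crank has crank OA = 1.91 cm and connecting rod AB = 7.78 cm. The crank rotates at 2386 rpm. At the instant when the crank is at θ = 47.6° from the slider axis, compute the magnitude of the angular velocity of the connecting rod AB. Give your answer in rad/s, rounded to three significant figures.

ω = 249.9 rad/s (converted from 2386 rpm).
The rod makes angle φ with the slider axis where L sinφ = r sinθ; differentiating, L cosφ·φ̇ = r ω cosθ.
L cosφ = √(L² − r² sin²θ) = 0.076511 m.
|ω_rod| = r ω |cosθ| / √(L² − r² sin²θ) = 0.0191·249.9·0.67430/0.076511 = 42.06 rad/s.

42.1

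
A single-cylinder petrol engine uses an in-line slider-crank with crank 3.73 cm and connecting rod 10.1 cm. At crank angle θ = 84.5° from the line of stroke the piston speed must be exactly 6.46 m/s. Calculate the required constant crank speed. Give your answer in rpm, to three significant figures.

For an in-line slider-crank, |v_piston| = rω|sinθ|·[1 + r cosθ/√(L² − r² sin²θ)].
With r = 0.0373 m, L = 0.101 m, θ = 84.5°: the bracketed kinematic factor |dx/dθ| = 0.038541 m.
ω = v/|dx/dθ| = 6.46/0.038541 = 167.61 rad/s.
N = 60ω/(2π) = 1600.6 rpm.

1600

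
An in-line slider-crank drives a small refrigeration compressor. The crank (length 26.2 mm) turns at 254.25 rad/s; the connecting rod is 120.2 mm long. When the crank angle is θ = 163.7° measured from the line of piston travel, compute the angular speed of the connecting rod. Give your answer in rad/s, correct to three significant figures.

53.3

ω = 254.2 rad/s
The rod makes angle φ with the slider axis where L sinφ = r sinθ; differentiating, L cosφ·φ̇ = r ω cosθ.
L cosφ = √(L² − r² sin²θ) = 0.11997 m.
|ω_rod| = r ω |cosθ| / √(L² − r² sin²θ) = 0.0262·254.2·0.95981/0.11997 = 53.291 rad/s.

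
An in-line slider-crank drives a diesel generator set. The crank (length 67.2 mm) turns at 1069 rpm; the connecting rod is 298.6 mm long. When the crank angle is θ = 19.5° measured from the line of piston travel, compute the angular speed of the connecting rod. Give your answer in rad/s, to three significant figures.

ω = 111.9 rad/s (converted from 1069 rpm).
The rod makes angle φ with the slider axis where L sinφ = r sinθ; differentiating, L cosφ·φ̇ = r ω cosθ.
L cosφ = √(L² − r² sin²θ) = 0.29776 m.
|ω_rod| = r ω |cosθ| / √(L² − r² sin²θ) = 0.0672·111.9·0.94264/0.29776 = 23.816 rad/s.

23.8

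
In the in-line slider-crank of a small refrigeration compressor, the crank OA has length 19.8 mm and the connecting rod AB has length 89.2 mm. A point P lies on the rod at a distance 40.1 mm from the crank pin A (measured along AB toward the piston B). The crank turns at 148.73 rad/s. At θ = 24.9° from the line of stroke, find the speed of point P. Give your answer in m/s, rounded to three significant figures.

ω = 148.7 rad/s.  Crank-pin speed |V_A| = rω = 2.9449 m/s, perpendicular to OA.
Rod angle: sinφ = −(r/L) sinθ ⇒ φ = -5.363°; ω_rod = −rω cosθ/√(L²−r²sin²θ) = -30.077 rad/s.
V_P = V_A + ω_rod × AP, with AP = 0.0401 m along the rod.
Components: V_Px = −rω sinθ − a·ω_rod·sinφ = -1.3526 m/s;  V_Py = rω cosθ + a·ω_rod·cosφ = +1.4703 m/s.
|V_P| = √(V_Px² + V_Py²) = 1.9978 m/s.

2.00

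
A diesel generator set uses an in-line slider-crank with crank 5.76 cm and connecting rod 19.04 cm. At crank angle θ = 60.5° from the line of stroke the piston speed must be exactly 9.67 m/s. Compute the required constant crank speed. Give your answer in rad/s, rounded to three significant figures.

For an in-line slider-crank, |v_piston| = rω|sinθ|·[1 + r cosθ/√(L² − r² sin²θ)].
With r = 0.0576 m, L = 0.1904 m, θ = 60.5°: the bracketed kinematic factor |dx/dθ| = 0.057874 m.
ω = v/|dx/dθ| = 9.67/0.057874 = 167.09 rad/s.

167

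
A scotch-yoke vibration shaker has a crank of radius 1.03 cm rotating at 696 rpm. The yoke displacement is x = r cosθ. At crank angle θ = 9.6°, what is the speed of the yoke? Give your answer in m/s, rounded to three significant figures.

0.125

ω = 72.88 rad/s (from 696 rpm).
x = r cosθ ⇒ ẋ = −rω sinθ.
|v| = rω|sinθ| = 0.0103·72.88·|sin 9.6°| = 0.1252 m/s.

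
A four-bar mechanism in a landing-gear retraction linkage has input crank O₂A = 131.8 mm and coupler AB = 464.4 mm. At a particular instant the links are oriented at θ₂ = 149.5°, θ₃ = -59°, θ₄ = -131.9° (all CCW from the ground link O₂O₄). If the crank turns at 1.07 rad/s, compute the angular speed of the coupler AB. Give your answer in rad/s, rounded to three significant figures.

0.311

ω₂ = 1.07 rad/s
Differentiating the loop-closure r₂e^{iθ₂}+r₃e^{iθ₃}=r₁+r₄e^{iθ₄} gives r₂ω₂e^{iθ₂}+r₃ω₃e^{iθ₃}=r₄ω₄e^{iθ₄}.
Eliminating the other unknown: ω₃ = r₂ω₂ sin(θ₄−θ₂) / [r₃ sin(θ₃−θ₄)].
Numerator sine = +0.98027; denominator sine = +0.95579.
Result = 0.1318·1.07·(+0.98027) / (0.4644·(+0.95579)) = +0.31145 rad/s; magnitude 0.31145 rad/s.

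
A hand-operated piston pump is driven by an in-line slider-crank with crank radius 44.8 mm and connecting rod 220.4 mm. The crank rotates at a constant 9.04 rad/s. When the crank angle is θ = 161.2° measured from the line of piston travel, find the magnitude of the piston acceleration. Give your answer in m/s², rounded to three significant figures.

2.87

ω = 9.04 rad/s
x(θ) = r cosθ + √(L² − r² sin²θ); with ω constant, a = ω²·d²x/dθ².
d²x/dθ² = −r cosθ − r²(cos2θ)/√u − r⁴ sin²2θ/(4u^{3/2}),  u = L² − r² sin²θ = 0.0483677 m².
Substituting r = 0.0448 m, L = 0.2204 m, θ = 161.2°: d²x/dθ² = +0.035144 m.
a = ω²·d²x/dθ² = (9.04)²·(+0.035144) = +2.872 m/s²;  |a| = 2.872 m/s².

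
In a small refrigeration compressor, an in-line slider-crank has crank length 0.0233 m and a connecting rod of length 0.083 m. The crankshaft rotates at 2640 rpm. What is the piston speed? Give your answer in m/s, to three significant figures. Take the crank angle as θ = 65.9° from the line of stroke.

ω = 2π·2640/60 = 276.5 rad/s
For an in-line slider-crank, x = r cosθ + √(L² − r² sin²θ), so v = −rω sinθ·[1 + r cosθ/√(L² − r² sin²θ)].
With r = 0.0233 m, L = 0.083 m, θ = 65.9°: √(L² − r² sin²θ) = 0.080229 m.
v = −0.0233·276.5·0.91283·[1 + 0.0233·0.40833/0.080229] = -6.5773 m/s.
|v| = 6.5773 m/s.

6.58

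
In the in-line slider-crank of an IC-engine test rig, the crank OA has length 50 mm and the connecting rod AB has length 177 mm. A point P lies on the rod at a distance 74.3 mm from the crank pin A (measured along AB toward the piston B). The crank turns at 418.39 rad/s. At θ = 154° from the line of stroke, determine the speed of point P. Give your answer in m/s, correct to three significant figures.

13.6

ω = 418.4 rad/s.  Crank-pin speed |V_A| = rω = 20.919 m/s, perpendicular to OA.
Rod angle: sinφ = −(r/L) sinθ ⇒ φ = -7.113°; ω_rod = −rω cosθ/√(L²−r²sin²θ) = +107.05 rad/s.
V_P = V_A + ω_rod × AP, with AP = 0.0743 m along the rod.
Components: V_Px = −rω sinθ − a·ω_rod·sinφ = -8.1855 m/s;  V_Py = rω cosθ + a·ω_rod·cosφ = -10.91 m/s.
|V_P| = √(V_Px² + V_Py²) = 13.639 m/s.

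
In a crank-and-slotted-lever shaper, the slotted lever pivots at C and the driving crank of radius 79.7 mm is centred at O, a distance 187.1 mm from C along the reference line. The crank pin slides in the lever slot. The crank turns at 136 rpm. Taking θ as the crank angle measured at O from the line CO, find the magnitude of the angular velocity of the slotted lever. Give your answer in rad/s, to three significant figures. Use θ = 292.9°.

ω = 14.24 rad/s (from 136 rpm).
Crank pin A relative to C: A = (d + r cosθ, r sinθ); lever angle φ = atan2(r sinθ, d + r cosθ).
Differentiating tanφ: φ̇ = rω(d cosθ + r)/(d² + r² + 2dr cosθ).
d² + r² + 2dr cosθ = |CA|² = 0.0529636 m²;  d cosθ + r = +0.15251 m.
|ω_lever| = |0.0797·14.24·+0.15251| / 0.0529636 = 3.2684 rad/s.

3.27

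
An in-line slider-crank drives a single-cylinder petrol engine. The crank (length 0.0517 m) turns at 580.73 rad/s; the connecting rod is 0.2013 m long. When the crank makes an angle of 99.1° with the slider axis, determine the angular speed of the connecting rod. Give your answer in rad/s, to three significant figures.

24.4

ω = 580.7 rad/s
The rod makes angle φ with the slider axis where L sinφ = r sinθ; differentiating, L cosφ·φ̇ = r ω cosθ.
L cosφ = √(L² − r² sin²θ) = 0.19472 m.
|ω_rod| = r ω |cosθ| / √(L² − r² sin²θ) = 0.0517·580.7·0.15816/0.19472 = 24.386 rad/s.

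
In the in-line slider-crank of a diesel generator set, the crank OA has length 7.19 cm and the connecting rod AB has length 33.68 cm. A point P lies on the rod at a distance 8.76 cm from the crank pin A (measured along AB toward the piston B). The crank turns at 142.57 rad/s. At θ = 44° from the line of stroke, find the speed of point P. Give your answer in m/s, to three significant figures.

9.20

ω = 142.6 rad/s.  Crank-pin speed |V_A| = rω = 10.251 m/s, perpendicular to OA.
Rod angle: sinφ = −(r/L) sinθ ⇒ φ = -8.528°; ω_rod = −rω cosθ/√(L²−r²sin²θ) = -22.138 rad/s.
V_P = V_A + ω_rod × AP, with AP = 0.0876 m along the rod.
Components: V_Px = −rω sinθ − a·ω_rod·sinφ = -7.4084 m/s;  V_Py = rω cosθ + a·ω_rod·cosφ = +5.4559 m/s.
|V_P| = √(V_Px² + V_Py²) = 9.2006 m/s.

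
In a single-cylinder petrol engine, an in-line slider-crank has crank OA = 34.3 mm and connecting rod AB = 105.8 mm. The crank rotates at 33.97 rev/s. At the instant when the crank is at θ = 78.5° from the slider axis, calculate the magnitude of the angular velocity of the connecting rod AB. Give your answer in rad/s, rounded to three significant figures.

ω = 213.4 rad/s (converted from 33.97 rev/s).
The rod makes angle φ with the slider axis where L sinφ = r sinθ; differentiating, L cosφ·φ̇ = r ω cosθ.
L cosφ = √(L² − r² sin²θ) = 0.10032 m.
|ω_rod| = r ω |cosθ| / √(L² − r² sin²θ) = 0.0343·213.4·0.19937/0.10032 = 14.549 rad/s.

14.5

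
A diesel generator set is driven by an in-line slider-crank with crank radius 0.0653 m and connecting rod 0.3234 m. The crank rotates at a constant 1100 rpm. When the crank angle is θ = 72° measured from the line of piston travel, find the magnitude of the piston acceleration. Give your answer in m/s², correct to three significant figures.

124

ω = 2π·1100/60 = 115.2 rad/s
x(θ) = r cosθ + √(L² − r² sin²θ); with ω constant, a = ω²·d²x/dθ².
d²x/dθ² = −r cosθ − r²(cos2θ)/√u − r⁴ sin²2θ/(4u^{3/2}),  u = L² − r² sin²θ = 0.100731 m².
Substituting r = 0.0653 m, L = 0.3234 m, θ = 72°: d²x/dθ² = -0.0093586 m.
a = ω²·d²x/dθ² = (115.2)²·(-0.0093586) = -124.18 m/s²;  |a| = 124.18 m/s².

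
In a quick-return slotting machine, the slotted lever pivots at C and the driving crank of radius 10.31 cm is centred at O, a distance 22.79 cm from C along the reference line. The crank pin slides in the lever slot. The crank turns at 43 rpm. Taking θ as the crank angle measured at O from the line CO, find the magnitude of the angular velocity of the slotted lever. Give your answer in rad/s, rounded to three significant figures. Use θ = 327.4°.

ω = 4.503 rad/s (from 43 rpm).
Crank pin A relative to C: A = (d + r cosθ, r sinθ); lever angle φ = atan2(r sinθ, d + r cosθ).
Differentiating tanφ: φ̇ = rω(d cosθ + r)/(d² + r² + 2dr cosθ).
d² + r² + 2dr cosθ = |CA|² = 0.102157 m²;  d cosθ + r = +0.29509 m.
|ω_lever| = |0.1031·4.503·+0.29509| / 0.102157 = 1.3411 rad/s.

1.34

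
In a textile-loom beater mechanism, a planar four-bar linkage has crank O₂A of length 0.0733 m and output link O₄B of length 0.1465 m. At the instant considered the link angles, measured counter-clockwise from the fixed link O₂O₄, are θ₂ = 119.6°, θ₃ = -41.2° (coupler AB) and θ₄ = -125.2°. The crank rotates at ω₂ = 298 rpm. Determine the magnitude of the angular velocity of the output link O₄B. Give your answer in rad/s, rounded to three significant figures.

5.16

ω₂ = 31.21 rad/s (from 298 rpm).
Differentiating the loop-closure r₂e^{iθ₂}+r₃e^{iθ₃}=r₁+r₄e^{iθ₄} gives r₂ω₂e^{iθ₂}+r₃ω₃e^{iθ₃}=r₄ω₄e^{iθ₄}.
Eliminating the other unknown: ω₄ = r₂ω₂ sin(θ₂−θ₃) / [r₄ sin(θ₄−θ₃)].
Numerator sine = +0.32887; denominator sine = -0.99452.
Result = 0.0733·31.21·(+0.32887) / (0.1465·(-0.99452)) = -5.1632 rad/s; magnitude 5.1632 rad/s.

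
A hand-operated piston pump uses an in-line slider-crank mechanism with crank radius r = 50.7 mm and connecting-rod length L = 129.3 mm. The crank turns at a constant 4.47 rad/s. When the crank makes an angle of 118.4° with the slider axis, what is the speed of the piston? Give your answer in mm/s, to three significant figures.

ω = 4.47 rad/s
For an in-line slider-crank, x = r cosθ + √(L² − r² sin²θ), so v = −rω sinθ·[1 + r cosθ/√(L² − r² sin²θ)].
With r = 0.0507 m, L = 0.1293 m, θ = 118.4°: √(L² − r² sin²θ) = 0.12137 m.
v = −0.0507·4.47·0.87965·[1 + 0.0507·-0.47562/0.12137] = -0.15974 m/s.
|v| = 0.15974 m/s = 159.74 mm/s.

160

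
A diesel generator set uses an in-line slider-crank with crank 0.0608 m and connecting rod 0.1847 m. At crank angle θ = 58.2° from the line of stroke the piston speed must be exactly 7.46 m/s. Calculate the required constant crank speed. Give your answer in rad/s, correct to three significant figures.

122

For an in-line slider-crank, |v_piston| = rω|sinθ|·[1 + r cosθ/√(L² − r² sin²θ)].
With r = 0.0608 m, L = 0.1847 m, θ = 58.2°: the bracketed kinematic factor |dx/dθ| = 0.06101 m.
ω = v/|dx/dθ| = 7.46/0.06101 = 122.28 rad/s.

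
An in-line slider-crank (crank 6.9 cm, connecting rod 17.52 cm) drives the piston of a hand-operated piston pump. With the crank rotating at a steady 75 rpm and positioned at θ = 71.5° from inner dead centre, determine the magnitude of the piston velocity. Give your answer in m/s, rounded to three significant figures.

0.583

ω = 2π·75/60 = 7.854 rad/s
For an in-line slider-crank, x = r cosθ + √(L² − r² sin²θ), so v = −rω sinθ·[1 + r cosθ/√(L² − r² sin²θ)].
With r = 0.069 m, L = 0.1752 m, θ = 71.5°: √(L² − r² sin²θ) = 0.16252 m.
v = −0.069·7.854·0.94832·[1 + 0.069·0.31730/0.16252] = -0.58315 m/s.
|v| = 0.58315 m/s.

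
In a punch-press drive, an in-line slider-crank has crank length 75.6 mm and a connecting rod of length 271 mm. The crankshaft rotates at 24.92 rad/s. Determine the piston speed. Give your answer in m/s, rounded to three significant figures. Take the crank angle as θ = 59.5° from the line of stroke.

ω = 24.92 rad/s
For an in-line slider-crank, x = r cosθ + √(L² − r² sin²θ), so v = −rω sinθ·[1 + r cosθ/√(L² − r² sin²θ)].
With r = 0.0756 m, L = 0.271 m, θ = 59.5°: √(L² − r² sin²θ) = 0.26305 m.
v = −0.0756·24.92·0.86163·[1 + 0.0756·0.50754/0.26305] = -1.86 m/s.
|v| = 1.86 m/s.

1.86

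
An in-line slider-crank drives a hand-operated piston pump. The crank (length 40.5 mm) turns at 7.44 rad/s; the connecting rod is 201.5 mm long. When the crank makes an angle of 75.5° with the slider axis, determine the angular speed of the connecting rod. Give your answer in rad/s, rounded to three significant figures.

ω = 7.44 rad/s
The rod makes angle φ with the slider axis where L sinφ = r sinθ; differentiating, L cosφ·φ̇ = r ω cosθ.
L cosφ = √(L² − r² sin²θ) = 0.19765 m.
|ω_rod| = r ω |cosθ| / √(L² − r² sin²θ) = 0.0405·7.44·0.25038/0.19765 = 0.38171 rad/s.

0.382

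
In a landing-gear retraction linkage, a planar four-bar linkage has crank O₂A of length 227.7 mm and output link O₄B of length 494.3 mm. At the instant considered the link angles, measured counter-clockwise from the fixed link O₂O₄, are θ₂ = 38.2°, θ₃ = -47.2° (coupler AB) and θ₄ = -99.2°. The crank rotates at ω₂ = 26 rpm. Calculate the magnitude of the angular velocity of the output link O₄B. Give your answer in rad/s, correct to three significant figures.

ω₂ = 2.723 rad/s (from 26 rpm).
Differentiating the loop-closure r₂e^{iθ₂}+r₃e^{iθ₃}=r₁+r₄e^{iθ₄} gives r₂ω₂e^{iθ₂}+r₃ω₃e^{iθ₃}=r₄ω₄e^{iθ₄}.
Eliminating the other unknown: ω₄ = r₂ω₂ sin(θ₂−θ₃) / [r₄ sin(θ₄−θ₃)].
Numerator sine = +0.99678; denominator sine = -0.78801.
Result = 0.2277·2.723·(+0.99678) / (0.4943·(-0.78801)) = -1.5865 rad/s; magnitude 1.5865 rad/s.

1.59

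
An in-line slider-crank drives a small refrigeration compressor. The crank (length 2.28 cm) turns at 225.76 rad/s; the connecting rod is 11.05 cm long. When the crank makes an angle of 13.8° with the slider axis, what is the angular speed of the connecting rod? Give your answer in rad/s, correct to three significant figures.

ω = 225.8 rad/s
The rod makes angle φ with the slider axis where L sinφ = r sinθ; differentiating, L cosφ·φ̇ = r ω cosθ.
L cosφ = √(L² − r² sin²θ) = 0.11037 m.
|ω_rod| = r ω |cosθ| / √(L² − r² sin²θ) = 0.0228·225.8·0.97113/0.11037 = 45.292 rad/s.

45.3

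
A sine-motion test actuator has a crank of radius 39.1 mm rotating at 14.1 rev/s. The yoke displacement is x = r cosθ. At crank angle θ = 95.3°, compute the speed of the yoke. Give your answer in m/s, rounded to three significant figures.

3.45

ω = 88.59 rad/s (from 14.1 rev/s).
x = r cosθ ⇒ ẋ = −rω sinθ.
|v| = rω|sinθ| = 0.0391·88.59·|sin 95.3°| = 3.4492 m/s.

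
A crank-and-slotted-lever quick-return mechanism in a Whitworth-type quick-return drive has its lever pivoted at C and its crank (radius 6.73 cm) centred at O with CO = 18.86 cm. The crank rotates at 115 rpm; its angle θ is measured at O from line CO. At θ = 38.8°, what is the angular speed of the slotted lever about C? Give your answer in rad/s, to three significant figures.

2.90

ω = 12.04 rad/s (from 115 rpm).
Crank pin A relative to C: A = (d + r cosθ, r sinθ); lever angle φ = atan2(r sinθ, d + r cosθ).
Differentiating tanφ: φ̇ = rω(d cosθ + r)/(d² + r² + 2dr cosθ).
d² + r² + 2dr cosθ = |CA|² = 0.0598832 m²;  d cosθ + r = +0.21428 m.
|ω_lever| = |0.0673·12.04·+0.21428| / 0.0598832 = 2.9002 rad/s.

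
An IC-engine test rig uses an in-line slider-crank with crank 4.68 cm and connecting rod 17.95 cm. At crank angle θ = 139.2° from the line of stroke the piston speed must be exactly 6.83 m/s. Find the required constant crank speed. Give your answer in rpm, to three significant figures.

2670

For an in-line slider-crank, |v_piston| = rω|sinθ|·[1 + r cosθ/√(L² − r² sin²θ)].
With r = 0.0468 m, L = 0.1795 m, θ = 139.2°: the bracketed kinematic factor |dx/dθ| = 0.024455 m.
ω = v/|dx/dθ| = 6.83/0.024455 = 279.29 rad/s.
N = 60ω/(2π) = 2667 rpm.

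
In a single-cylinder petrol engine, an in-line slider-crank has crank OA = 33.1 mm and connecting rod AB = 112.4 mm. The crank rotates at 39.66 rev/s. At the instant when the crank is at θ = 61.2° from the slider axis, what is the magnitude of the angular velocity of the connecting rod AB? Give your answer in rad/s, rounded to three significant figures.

36.6

ω = 249.2 rad/s (converted from 39.66 rev/s).
The rod makes angle φ with the slider axis where L sinφ = r sinθ; differentiating, L cosφ·φ̇ = r ω cosθ.
L cosφ = √(L² − r² sin²θ) = 0.10859 m.
|ω_rod| = r ω |cosθ| / √(L² − r² sin²θ) = 0.0331·249.2·0.48175/0.10859 = 36.592 rad/s.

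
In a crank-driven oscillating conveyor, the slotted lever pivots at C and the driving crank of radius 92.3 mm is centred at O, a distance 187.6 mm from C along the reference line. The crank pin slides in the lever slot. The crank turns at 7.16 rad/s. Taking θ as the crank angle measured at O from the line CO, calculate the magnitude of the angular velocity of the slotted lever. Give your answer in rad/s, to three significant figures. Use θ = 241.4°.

0.0608

ω = 7.16 rad/s
Crank pin A relative to C: A = (d + r cosθ, r sinθ); lever angle φ = atan2(r sinθ, d + r cosθ).
Differentiating tanφ: φ̇ = rω(d cosθ + r)/(d² + r² + 2dr cosθ).
d² + r² + 2dr cosθ = |CA|² = 0.0271355 m²;  d cosθ + r = +0.0024974 m.
|ω_lever| = |0.0923·7.16·+0.0024974| / 0.0271355 = 0.060823 rad/s.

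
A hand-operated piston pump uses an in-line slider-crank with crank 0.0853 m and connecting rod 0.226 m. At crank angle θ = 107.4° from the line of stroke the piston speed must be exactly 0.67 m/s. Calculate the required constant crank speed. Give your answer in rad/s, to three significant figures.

9.36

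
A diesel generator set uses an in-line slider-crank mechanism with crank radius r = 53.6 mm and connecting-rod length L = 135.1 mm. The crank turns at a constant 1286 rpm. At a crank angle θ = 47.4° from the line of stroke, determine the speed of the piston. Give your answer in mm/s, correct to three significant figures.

ω = 2π·1286/60 = 134.7 rad/s
For an in-line slider-crank, x = r cosθ + √(L² − r² sin²θ), so v = −rω sinθ·[1 + r cosθ/√(L² − r² sin²θ)].
With r = 0.0536 m, L = 0.1351 m, θ = 47.4°: √(L² − r² sin²θ) = 0.12921 m.
v = −0.0536·134.7·0.73610·[1 + 0.0536·0.67688/0.12921] = -6.8053 m/s.
|v| = 6.8053 m/s = 6805.3 mm/s.

6810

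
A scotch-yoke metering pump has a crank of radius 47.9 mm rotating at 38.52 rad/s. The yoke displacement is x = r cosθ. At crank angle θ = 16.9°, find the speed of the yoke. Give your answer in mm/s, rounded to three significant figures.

536

ω = 38.52 rad/s
x = r cosθ ⇒ ẋ = −rω sinθ.
|v| = rω|sinθ| = 0.0479·38.52·|sin 16.9°| = 0.53638 m/s = 536.38 mm/s.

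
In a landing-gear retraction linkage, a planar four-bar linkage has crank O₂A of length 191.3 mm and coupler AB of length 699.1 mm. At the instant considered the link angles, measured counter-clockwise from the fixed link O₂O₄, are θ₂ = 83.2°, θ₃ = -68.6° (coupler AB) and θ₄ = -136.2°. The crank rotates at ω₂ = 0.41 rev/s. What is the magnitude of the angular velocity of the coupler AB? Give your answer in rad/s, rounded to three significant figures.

ω₂ = 2.576 rad/s (from 0.41 rev/s).
Differentiating the loop-closure r₂e^{iθ₂}+r₃e^{iθ₃}=r₁+r₄e^{iθ₄} gives r₂ω₂e^{iθ₂}+r₃ω₃e^{iθ₃}=r₄ω₄e^{iθ₄}.
Eliminating the other unknown: ω₃ = r₂ω₂ sin(θ₄−θ₂) / [r₃ sin(θ₃−θ₄)].
Numerator sine = +0.63473; denominator sine = +0.92455.
Result = 0.1913·2.576·(+0.63473) / (0.6991·(+0.92455)) = +0.48395 rad/s; magnitude 0.48395 rad/s.

0.484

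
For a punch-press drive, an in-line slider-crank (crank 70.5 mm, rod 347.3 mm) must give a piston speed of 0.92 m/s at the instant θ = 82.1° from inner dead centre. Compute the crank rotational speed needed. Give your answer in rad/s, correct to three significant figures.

12.8

For an in-line slider-crank, |v_piston| = rω|sinθ|·[1 + r cosθ/√(L² − r² sin²θ)].
With r = 0.0705 m, L = 0.3473 m, θ = 82.1°: the bracketed kinematic factor |dx/dθ| = 0.07182 m.
ω = v/|dx/dθ| = 0.92/0.07182 = 12.81 rad/s.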